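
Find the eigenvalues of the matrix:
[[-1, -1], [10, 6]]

Characteristic equation: det(A - λI) = 0
λ² - (trace)λ + (det) = 0
trace = -1 + 6 = 5, det = (-1)(6) - (-1)(10) = 4
λ² - (5)λ + (4) = 0
λ = (5 ± √((5)² - 4·(4))) / 2 = (5 ± √9) / 2
Solving: λ = 1, 4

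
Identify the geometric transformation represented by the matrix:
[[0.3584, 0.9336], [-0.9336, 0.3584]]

This matrix represents: rotation by 291° counterclockwise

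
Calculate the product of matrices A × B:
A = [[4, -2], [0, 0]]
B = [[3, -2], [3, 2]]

Matrix multiplication:
C[0][0] = 4×3 + -2×3 = 6
C[0][1] = 4×-2 + -2×2 = -12
C[1][0] = 0×3 + 0×3 = 0
C[1][1] = 0×-2 + 0×2 = 0
Result: [[6, -12], [0, 0]]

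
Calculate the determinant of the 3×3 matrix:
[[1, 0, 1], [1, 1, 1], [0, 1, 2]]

Expansion along first row:
det = 1·det([[1,1],[1,2]]) - 0·det([[1,1],[0,2]]) + 1·det([[1,1],[0,1]])
    = 1·(1·2 - 1·1) - 0·(1·2 - 1·0) + 1·(1·1 - 1·0)
    = 1·1 - 0·2 + 1·1
    = 1 + 0 + 1 = 2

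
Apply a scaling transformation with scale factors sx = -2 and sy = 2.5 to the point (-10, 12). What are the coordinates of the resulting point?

Scaling matrix:
[[-2, 0], [0, 2.50]]
Result: (-10 × -2, 12 × 2.5) = (20, 30)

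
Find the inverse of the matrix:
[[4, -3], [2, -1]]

For [[a,b],[c,d]], inverse = (1/det)·[[d,-b],[-c,a]]
det = (4)(-1) - (-3)(2) = -4 - -6 = 2
Inverse = (1/2)·[[-1, 3], [-2, 4]]
= [[-1/2, 3/2], [-1, 2]]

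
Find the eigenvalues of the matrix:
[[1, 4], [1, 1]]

Characteristic equation: det(A - λI) = 0
λ² - (trace)λ + (det) = 0
trace = 1 + 1 = 2, det = (1)(1) - (4)(1) = -3
λ² - (2)λ + (-3) = 0
λ = (2 ± √((2)² - 4·(-3))) / 2 = (2 ± √16) / 2
Solving: λ = -1, 3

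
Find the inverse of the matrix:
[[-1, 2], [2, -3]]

For [[a,b],[c,d]], inverse = (1/det)·[[d,-b],[-c,a]]
det = (-1)(-3) - (2)(2) = 3 - 4 = -1
Inverse = (1/-1)·[[-3, -2], [-2, -1]]
= [[3, 2], [2, 1]]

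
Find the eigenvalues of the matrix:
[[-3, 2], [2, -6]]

Characteristic equation: det(A - λI) = 0
λ² - (trace)λ + (det) = 0
trace = -3 + -6 = -9, det = (-3)(-6) - (2)(2) = 14
λ² - (-9)λ + (14) = 0
λ = (-9 ± √((-9)² - 4·(14))) / 2 = (-9 ± √25) / 2
Solving: λ = -7, -2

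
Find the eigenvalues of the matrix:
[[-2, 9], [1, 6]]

Characteristic equation: det(A - λI) = 0
λ² - (trace)λ + (det) = 0
trace = -2 + 6 = 4, det = (-2)(6) - (9)(1) = -21
λ² - (4)λ + (-21) = 0
λ = (4 ± √((4)² - 4·(-21))) / 2 = (4 ± √100) / 2
Solving: λ = -3, 7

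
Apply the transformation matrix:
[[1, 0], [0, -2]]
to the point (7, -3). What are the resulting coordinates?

Matrix multiplication:
[[1, 0], [0, -2]] × [7, -3]ᵀ
= [(1)(7) + (0)(-3), (0)(7) + (-2)(-3)]ᵀ
= [7, 6]ᵀ
Result: (7, 6)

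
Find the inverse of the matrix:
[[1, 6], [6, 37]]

For [[a,b],[c,d]], inverse = (1/det)·[[d,-b],[-c,a]]
det = (1)(37) - (6)(6) = 37 - 36 = 1
Inverse = [[37, -6], [-6, 1]]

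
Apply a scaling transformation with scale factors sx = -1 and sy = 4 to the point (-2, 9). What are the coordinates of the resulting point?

Scaling matrix:
[[-1, 0], [0, 4]]
Result: (-2 × -1, 9 × 4) = (2, 36)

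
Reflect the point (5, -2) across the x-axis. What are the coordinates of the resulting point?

Reflection across x-axis: (5, -2) → (5, 2)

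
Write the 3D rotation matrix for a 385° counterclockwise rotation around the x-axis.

Rotation matrix for counterclockwise 385° around x-axis:
cos(385°) = 0.9063, sin(385°) = 0.4226
Result: [[1, 0, 0], [0, 0.9063, -0.4226], [0, 0.4226, 0.9063]]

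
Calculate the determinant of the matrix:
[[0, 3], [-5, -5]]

For a 2×2 matrix [[a, b], [c, d]], det = ad - bc
det = (0)(-5) - (3)(-5) = 0 - -15 = 15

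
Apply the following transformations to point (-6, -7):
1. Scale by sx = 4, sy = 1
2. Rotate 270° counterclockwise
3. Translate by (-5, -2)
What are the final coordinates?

Step 1: Scale → (-24, -7)
Step 2: Rotate 270° → (-7, 24)
Step 3: Translate → (-12, 22)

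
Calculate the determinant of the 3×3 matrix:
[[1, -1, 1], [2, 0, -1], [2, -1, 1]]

Expansion along first row:
det = 1·det([[0,-1],[-1,1]]) - -1·det([[2,-1],[2,1]]) + 1·det([[2,0],[2,-1]])
    = 1·(0·1 - -1·-1) - -1·(2·1 - -1·2) + 1·(2·-1 - 0·2)
    = 1·-1 - -1·4 + 1·-2
    = -1 + 4 + -2 = 1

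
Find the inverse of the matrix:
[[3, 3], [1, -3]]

For [[a,b],[c,d]], inverse = (1/det)·[[d,-b],[-c,a]]
det = (3)(-3) - (3)(1) = -9 - 3 = -12
Inverse = (1/-12)·[[-3, -3], [-1, 3]]
= [[1/4, 1/4], [1/12, -1/4]]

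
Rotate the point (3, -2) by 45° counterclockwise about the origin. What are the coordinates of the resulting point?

Rotation matrix for 45°: [[cos 45°, -sin 45°], [sin 45°, cos 45°]] ≈ [[0.707107, -0.707107], [0.707107, 0.707107]]
[[0.707107, -0.707107], [0.707107, 0.707107]] × [3, -2]ᵀ ≈ [3.5355, 0.7071]ᵀ
Result: (3.5355, 0.7071)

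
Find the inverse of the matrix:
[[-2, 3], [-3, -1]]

For [[a,b],[c,d]], inverse = (1/det)·[[d,-b],[-c,a]]
det = (-2)(-1) - (3)(-3) = 2 - -9 = 11
Inverse = (1/11)·[[-1, -3], [3, -2]]
= [[-1/11, -3/11], [3/11, -2/11]]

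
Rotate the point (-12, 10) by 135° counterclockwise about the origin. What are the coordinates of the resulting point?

Rotation matrix for 135°: [[cos 135°, -sin 135°], [sin 135°, cos 135°]] ≈ [[-0.707107, -0.707107], [0.707107, -0.707107]]
[[-0.707107, -0.707107], [0.707107, -0.707107]] × [-12, 10]ᵀ ≈ [1.4142, -15.5563]ᵀ
Result: (1.4142, -15.5563)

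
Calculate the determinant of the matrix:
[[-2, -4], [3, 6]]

For a 2×2 matrix [[a, b], [c, d]], det = ad - bc
det = (-2)(6) - (-4)(3) = -12 - -12 = 0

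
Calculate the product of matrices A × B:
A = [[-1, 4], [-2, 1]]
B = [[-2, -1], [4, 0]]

Matrix multiplication:
C[0][0] = -1×-2 + 4×4 = 18
C[0][1] = -1×-1 + 4×0 = 1
C[1][0] = -2×-2 + 1×4 = 8
C[1][1] = -2×-1 + 1×0 = 2
Result: [[18, 1], [8, 2]]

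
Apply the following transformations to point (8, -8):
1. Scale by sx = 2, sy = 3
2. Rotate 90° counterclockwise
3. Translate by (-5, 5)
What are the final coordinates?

Step 1: Scale → (16, -24)
Step 2: Rotate 90° → (24, 16)
Step 3: Translate → (19, 21)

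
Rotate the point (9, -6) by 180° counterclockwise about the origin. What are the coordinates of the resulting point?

Rotation matrix for 180°: [[cos 180°, -sin 180°], [sin 180°, cos 180°]] = [[-1, 0], [0, -1]]
[[-1, 0], [0, -1]] × [9, -6]ᵀ = [-9, 6]ᵀ
Result: (-9, 6)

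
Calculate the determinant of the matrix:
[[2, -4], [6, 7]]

For a 2×2 matrix [[a, b], [c, d]], det = ad - bc
det = (2)(7) - (-4)(6) = 14 - -24 = 38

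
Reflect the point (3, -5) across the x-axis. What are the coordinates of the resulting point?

Reflection across x-axis: (3, -5) → (3, 5)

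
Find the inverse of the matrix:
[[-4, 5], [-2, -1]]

For [[a,b],[c,d]], inverse = (1/det)·[[d,-b],[-c,a]]
det = (-4)(-1) - (5)(-2) = 4 - -10 = 14
Inverse = (1/14)·[[-1, -5], [2, -4]]
= [[-1/14, -5/14], [1/7, -2/7]]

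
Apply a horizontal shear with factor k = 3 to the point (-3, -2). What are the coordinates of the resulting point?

Shear matrix for horizontal shear with factor k = 3:
[[1, 3], [0, 1]]
Result: (-3, -2) → (-9, -2)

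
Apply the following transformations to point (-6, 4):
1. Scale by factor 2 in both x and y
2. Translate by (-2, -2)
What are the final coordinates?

Step 1: Scale (-6, 4) by 2 → (-12, 8)
Step 2: Translate by (-2, -2) → (-14, 6)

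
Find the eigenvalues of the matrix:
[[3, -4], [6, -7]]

Characteristic equation: det(A - λI) = 0
λ² - (trace)λ + (det) = 0
trace = 3 + -7 = -4, det = (3)(-7) - (-4)(6) = 3
λ² - (-4)λ + (3) = 0
λ = (-4 ± √((-4)² - 4·(3))) / 2 = (-4 ± √4) / 2
Solving: λ = -3, -1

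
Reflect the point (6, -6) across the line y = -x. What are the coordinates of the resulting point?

Reflection across line y = -x: (6, -6) → (6, -6)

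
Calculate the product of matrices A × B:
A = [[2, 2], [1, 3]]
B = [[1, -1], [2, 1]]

Matrix multiplication:
C[0][0] = 2×1 + 2×2 = 6
C[0][1] = 2×-1 + 2×1 = 0
C[1][0] = 1×1 + 3×2 = 7
C[1][1] = 1×-1 + 3×1 = 2
Result: [[6, 0], [7, 2]]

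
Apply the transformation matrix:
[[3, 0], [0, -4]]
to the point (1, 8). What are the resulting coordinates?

Matrix multiplication:
[[3, 0], [0, -4]] × [1, 8]ᵀ
= [(3)(1) + (0)(8), (0)(1) + (-4)(8)]ᵀ
= [3, -32]ᵀ
Result: (3, -32)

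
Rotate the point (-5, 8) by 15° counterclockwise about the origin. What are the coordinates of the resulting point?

Rotation matrix for 15°: [[cos 15°, -sin 15°], [sin 15°, cos 15°]] ≈ [[0.965926, -0.258819], [0.258819, 0.965926]]
[[0.965926, -0.258819], [0.258819, 0.965926]] × [-5, 8]ᵀ ≈ [-6.9002, 6.4333]ᵀ
Result: (-6.9002, 6.4333)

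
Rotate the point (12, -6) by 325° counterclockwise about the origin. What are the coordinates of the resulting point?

Rotation matrix for 325°: [[cos 325°, -sin 325°], [sin 325°, cos 325°]] ≈ [[0.819152, 0.573576], [-0.573576, 0.819152]]
[[0.819152, 0.573576], [-0.573576, 0.819152]] × [12, -6]ᵀ ≈ [6.3884, -11.7978]ᵀ
Result: (6.3884, -11.7978)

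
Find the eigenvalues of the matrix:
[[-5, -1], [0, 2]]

Characteristic equation: det(A - λI) = 0
λ² - (trace)λ + (det) = 0
trace = -5 + 2 = -3, det = (-5)(2) - (-1)(0) = -10
λ² - (-3)λ + (-10) = 0
λ = (-3 ± √((-3)² - 4·(-10))) / 2 = (-3 ± √49) / 2
Solving: λ = -5, 2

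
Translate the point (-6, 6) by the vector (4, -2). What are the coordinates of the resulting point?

Translation by (4, -2) (homogeneous matrix [[1, 0, 4], [0, 1, -2], [0, 0, 1]]):
x' = -6 + 4 = -2
y' = 6 + -2 = 4
Result: (-2, 4)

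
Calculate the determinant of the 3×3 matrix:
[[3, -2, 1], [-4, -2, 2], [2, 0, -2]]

Expansion along first row:
det = 3·det([[-2,2],[0,-2]]) - -2·det([[-4,2],[2,-2]]) + 1·det([[-4,-2],[2,0]])
    = 3·(-2·-2 - 2·0) - -2·(-4·-2 - 2·2) + 1·(-4·0 - -2·2)
    = 3·4 - -2·4 + 1·4
    = 12 + 8 + 4 = 24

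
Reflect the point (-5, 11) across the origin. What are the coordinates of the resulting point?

Reflection across origin: (-5, 11) → (5, -11)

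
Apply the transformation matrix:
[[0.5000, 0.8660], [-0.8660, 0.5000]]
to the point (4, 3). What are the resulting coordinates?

Matrix multiplication:
[[0.5000, 0.8660], [-0.8660, 0.5000]] × [4, 3]ᵀ
= [(0.5000)(4) + (0.8660)(3), (-0.8660)(4) + (0.5000)(3)]ᵀ
= [4.5980, -1.9640]ᵀ
Result: (4.5980, -1.9640)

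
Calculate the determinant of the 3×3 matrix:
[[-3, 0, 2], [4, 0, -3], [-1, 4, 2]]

Expansion along first row:
det = -3·det([[0,-3],[4,2]]) - 0·det([[4,-3],[-1,2]]) + 2·det([[4,0],[-1,4]])
    = -3·(0·2 - -3·4) - 0·(4·2 - -3·-1) + 2·(4·4 - 0·-1)
    = -3·12 - 0·5 + 2·16
    = -36 + 0 + 32 = -4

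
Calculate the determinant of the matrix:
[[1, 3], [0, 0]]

For a 2×2 matrix [[a, b], [c, d]], det = ad - bc
det = (1)(0) - (3)(0) = 0 - 0 = 0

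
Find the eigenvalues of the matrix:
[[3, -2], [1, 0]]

Characteristic equation: det(A - λI) = 0
λ² - (trace)λ + (det) = 0
trace = 3 + 0 = 3, det = (3)(0) - (-2)(1) = 2
λ² - (3)λ + (2) = 0
λ = (3 ± √((3)² - 4·(2))) / 2 = (3 ± √1) / 2
Solving: λ = 1, 2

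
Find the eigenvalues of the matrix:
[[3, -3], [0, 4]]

Characteristic equation: det(A - λI) = 0
λ² - (trace)λ + (det) = 0
trace = 3 + 4 = 7, det = (3)(4) - (-3)(0) = 12
λ² - (7)λ + (12) = 0
λ = (7 ± √((7)² - 4·(12))) / 2 = (7 ± √1) / 2
Solving: λ = 3, 4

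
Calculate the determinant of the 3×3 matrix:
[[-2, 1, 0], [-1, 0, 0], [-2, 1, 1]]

Expansion along first row:
det = -2·det([[0,0],[1,1]]) - 1·det([[-1,0],[-2,1]]) + 0·det([[-1,0],[-2,1]])
    = -2·(0·1 - 0·1) - 1·(-1·1 - 0·-2) + 0·(-1·1 - 0·-2)
    = -2·0 - 1·-1 + 0·-1
    = 0 + 1 + 0 = 1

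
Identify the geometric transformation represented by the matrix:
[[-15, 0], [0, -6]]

This matrix represents: non-uniform scaling by sx = -15, sy = -6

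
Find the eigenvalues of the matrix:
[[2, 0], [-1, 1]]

Characteristic equation: det(A - λI) = 0
λ² - (trace)λ + (det) = 0
trace = 2 + 1 = 3, det = (2)(1) - (0)(-1) = 2
λ² - (3)λ + (2) = 0
λ = (3 ± √((3)² - 4·(2))) / 2 = (3 ± √1) / 2
Solving: λ = 1, 2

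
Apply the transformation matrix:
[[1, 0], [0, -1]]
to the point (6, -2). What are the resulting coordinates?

Matrix multiplication:
[[1, 0], [0, -1]] × [6, -2]ᵀ
= [(1)(6) + (0)(-2), (0)(6) + (-1)(-2)]ᵀ
= [6, 2]ᵀ
Result: (6, 2)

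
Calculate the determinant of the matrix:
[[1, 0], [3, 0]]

For a 2×2 matrix [[a, b], [c, d]], det = ad - bc
det = (1)(0) - (0)(3) = 0 - 0 = 0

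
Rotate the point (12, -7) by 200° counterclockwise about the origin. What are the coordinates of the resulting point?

Rotation matrix for 200°: [[cos 200°, -sin 200°], [sin 200°, cos 200°]] ≈ [[-0.939693, 0.342020], [-0.342020, -0.939693]]
[[-0.939693, 0.342020], [-0.342020, -0.939693]] × [12, -7]ᵀ ≈ [-13.6705, 2.4736]ᵀ
Result: (-13.6705, 2.4736)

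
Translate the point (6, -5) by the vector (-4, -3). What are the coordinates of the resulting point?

Translation by (-4, -3) (homogeneous matrix [[1, 0, -4], [0, 1, -3], [0, 0, 1]]):
x' = 6 + -4 = 2
y' = -5 + -3 = -8
Result: (2, -8)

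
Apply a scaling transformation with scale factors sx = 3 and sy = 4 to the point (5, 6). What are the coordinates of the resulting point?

Scaling matrix:
[[3, 0], [0, 4]]
Result: (5 × 3, 6 × 4) = (15, 24)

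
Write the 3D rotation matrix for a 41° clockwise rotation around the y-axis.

Rotation matrix for clockwise 41° around y-axis:
A clockwise rotation by 41° is a counterclockwise rotation by -41°.
cos(-41°) = 0.7547, sin(-41°) = -0.6561
Result: [[0.7547, 0, -0.6561], [0, 1, 0], [0.6561, 0, 0.7547]]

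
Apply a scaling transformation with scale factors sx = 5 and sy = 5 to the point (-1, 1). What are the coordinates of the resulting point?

Scaling matrix:
[[5, 0], [0, 5]]
Result: (-1 × 5, 1 × 5) = (-5, 5)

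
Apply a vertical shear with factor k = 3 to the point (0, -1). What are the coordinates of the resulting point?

Shear matrix for vertical shear with factor k = 3:
[[1, 0], [3, 1]]
Result: (0, -1) → (0, -1)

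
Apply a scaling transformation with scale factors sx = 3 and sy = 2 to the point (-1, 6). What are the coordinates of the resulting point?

Scaling matrix:
[[3, 0], [0, 2]]
Result: (-1 × 3, 6 × 2) = (-3, 12)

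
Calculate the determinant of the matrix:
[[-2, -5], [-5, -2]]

For a 2×2 matrix [[a, b], [c, d]], det = ad - bc
det = (-2)(-2) - (-5)(-5) = 4 - 25 = -21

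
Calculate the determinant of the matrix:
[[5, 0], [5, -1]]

For a 2×2 matrix [[a, b], [c, d]], det = ad - bc
det = (5)(-1) - (0)(5) = -5 - 0 = -5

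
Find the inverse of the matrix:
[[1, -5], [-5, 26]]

For [[a,b],[c,d]], inverse = (1/det)·[[d,-b],[-c,a]]
det = (1)(26) - (-5)(-5) = 26 - 25 = 1
Inverse = [[26, 5], [5, 1]]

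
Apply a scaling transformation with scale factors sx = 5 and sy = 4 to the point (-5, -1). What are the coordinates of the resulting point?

Scaling matrix:
[[5, 0], [0, 4]]
Result: (-5 × 5, -1 × 4) = (-25, -4)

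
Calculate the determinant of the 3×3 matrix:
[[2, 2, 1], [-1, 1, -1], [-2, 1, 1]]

Expansion along first row:
det = 2·det([[1,-1],[1,1]]) - 2·det([[-1,-1],[-2,1]]) + 1·det([[-1,1],[-2,1]])
    = 2·(1·1 - -1·1) - 2·(-1·1 - -1·-2) + 1·(-1·1 - 1·-2)
    = 2·2 - 2·-3 + 1·1
    = 4 + 6 + 1 = 11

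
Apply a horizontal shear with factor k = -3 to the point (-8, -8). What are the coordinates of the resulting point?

Shear matrix for horizontal shear with factor k = -3:
[[1, -3], [0, 1]]
Result: (-8, -8) → (16, -8)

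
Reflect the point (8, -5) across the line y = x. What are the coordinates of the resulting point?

Reflection across line y = x: (8, -5) → (-5, 8)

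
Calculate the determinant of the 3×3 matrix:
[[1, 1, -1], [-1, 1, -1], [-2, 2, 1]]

Expansion along first row:
det = 1·det([[1,-1],[2,1]]) - 1·det([[-1,-1],[-2,1]]) + -1·det([[-1,1],[-2,2]])
    = 1·(1·1 - -1·2) - 1·(-1·1 - -1·-2) + -1·(-1·2 - 1·-2)
    = 1·3 - 1·-3 + -1·0
    = 3 + 3 + 0 = 6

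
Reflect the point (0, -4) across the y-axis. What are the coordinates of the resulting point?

Reflection across y-axis: (0, -4) → (0, -4)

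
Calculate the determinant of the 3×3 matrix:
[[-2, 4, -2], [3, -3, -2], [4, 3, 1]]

Expansion along first row:
det = -2·det([[-3,-2],[3,1]]) - 4·det([[3,-2],[4,1]]) + -2·det([[3,-3],[4,3]])
    = -2·(-3·1 - -2·3) - 4·(3·1 - -2·4) + -2·(3·3 - -3·4)
    = -2·3 - 4·11 + -2·21
    = -6 + -44 + -42 = -92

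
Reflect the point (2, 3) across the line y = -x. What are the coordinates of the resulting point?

Reflection across line y = -x: (2, 3) → (-3, -2)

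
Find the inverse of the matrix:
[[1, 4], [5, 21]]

For [[a,b],[c,d]], inverse = (1/det)·[[d,-b],[-c,a]]
det = (1)(21) - (4)(5) = 21 - 20 = 1
Inverse = [[21, -4], [-5, 1]]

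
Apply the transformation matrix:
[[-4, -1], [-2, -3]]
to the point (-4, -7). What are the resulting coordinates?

Matrix multiplication:
[[-4, -1], [-2, -3]] × [-4, -7]ᵀ
= [(-4)(-4) + (-1)(-7), (-2)(-4) + (-3)(-7)]ᵀ
= [23, 29]ᵀ
Result: (23, 29)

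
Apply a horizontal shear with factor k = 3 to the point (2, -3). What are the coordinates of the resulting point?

Shear matrix for horizontal shear with factor k = 3:
[[1, 3], [0, 1]]
Result: (2, -3) → (-7, -3)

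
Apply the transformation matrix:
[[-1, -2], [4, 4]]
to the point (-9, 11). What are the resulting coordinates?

Matrix multiplication:
[[-1, -2], [4, 4]] × [-9, 11]ᵀ
= [(-1)(-9) + (-2)(11), (4)(-9) + (4)(11)]ᵀ
= [-13, 8]ᵀ
Result: (-13, 8)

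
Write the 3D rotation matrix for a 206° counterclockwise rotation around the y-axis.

Rotation matrix for counterclockwise 206° around y-axis:
cos(206°) = -0.8988, sin(206°) = -0.4384
Result: [[-0.8988, 0, -0.4384], [0, 1, 0], [0.4384, 0, -0.8988]]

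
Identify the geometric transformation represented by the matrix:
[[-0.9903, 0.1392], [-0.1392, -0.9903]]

This matrix represents: rotation by 188° counterclockwise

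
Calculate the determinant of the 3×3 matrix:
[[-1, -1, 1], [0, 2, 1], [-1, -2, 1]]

Expansion along first row:
det = -1·det([[2,1],[-2,1]]) - -1·det([[0,1],[-1,1]]) + 1·det([[0,2],[-1,-2]])
    = -1·(2·1 - 1·-2) - -1·(0·1 - 1·-1) + 1·(0·-2 - 2·-1)
    = -1·4 - -1·1 + 1·2
    = -4 + 1 + 2 = -1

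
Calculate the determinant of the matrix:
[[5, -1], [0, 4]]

For a 2×2 matrix [[a, b], [c, d]], det = ad - bc
det = (5)(4) - (-1)(0) = 20 - 0 = 20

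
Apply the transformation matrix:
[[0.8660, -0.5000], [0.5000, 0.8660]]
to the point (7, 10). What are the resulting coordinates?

Matrix multiplication:
[[0.8660, -0.5000], [0.5000, 0.8660]] × [7, 10]ᵀ
= [(0.8660)(7) + (-0.5000)(10), (0.5000)(7) + (0.8660)(10)]ᵀ
= [1.0620, 12.1600]ᵀ
Result: (1.0620, 12.1600)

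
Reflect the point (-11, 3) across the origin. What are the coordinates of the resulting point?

Reflection across origin: (-11, 3) → (11, -3)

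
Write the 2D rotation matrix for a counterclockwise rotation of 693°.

Rotation matrix formula: [[cos θ, -sin θ], [sin θ, cos θ]]
For θ = 693°:
cos(693°) = 0.8910
sin(693°) = -0.4540
Result: [[0.8910, 0.4540], [-0.4540, 0.8910]]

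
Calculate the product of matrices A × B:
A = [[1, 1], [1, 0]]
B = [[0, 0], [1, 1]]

Matrix multiplication:
C[0][0] = 1×0 + 1×1 = 1
C[0][1] = 1×0 + 1×1 = 1
C[1][0] = 1×0 + 0×1 = 0
C[1][1] = 1×0 + 0×1 = 0
Result: [[1, 1], [0, 0]]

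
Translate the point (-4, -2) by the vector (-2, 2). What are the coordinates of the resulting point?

Translation by (-2, 2) (homogeneous matrix [[1, 0, -2], [0, 1, 2], [0, 0, 1]]):
x' = -4 + -2 = -6
y' = -2 + 2 = 0
Result: (-6, 0)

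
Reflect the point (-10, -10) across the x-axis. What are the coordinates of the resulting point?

Reflection across x-axis: (-10, -10) → (-10, 10)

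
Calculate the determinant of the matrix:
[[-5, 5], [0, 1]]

For a 2×2 matrix [[a, b], [c, d]], det = ad - bc
det = (-5)(1) - (5)(0) = -5 - 0 = -5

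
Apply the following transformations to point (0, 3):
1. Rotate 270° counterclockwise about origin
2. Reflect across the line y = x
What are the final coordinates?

Step 1: Rotate 270° → (3, 0)
Step 2: Reflect across line y = x → (0, 3)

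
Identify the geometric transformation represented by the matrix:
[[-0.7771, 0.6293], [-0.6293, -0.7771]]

This matrix represents: rotation by 219° counterclockwise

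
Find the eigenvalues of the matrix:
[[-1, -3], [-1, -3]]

Characteristic equation: det(A - λI) = 0
λ² - (trace)λ + (det) = 0
trace = -1 + -3 = -4, det = (-1)(-3) - (-3)(-1) = 0
λ² - (-4)λ + (0) = 0
λ = (-4 ± √((-4)² - 4·(0))) / 2 = (-4 ± √16) / 2
Solving: λ = -4, 0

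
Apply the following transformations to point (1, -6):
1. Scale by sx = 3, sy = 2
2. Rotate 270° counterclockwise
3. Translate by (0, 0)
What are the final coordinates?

Step 1: Scale → (3, -12)
Step 2: Rotate 270° → (-12, -3)
Step 3: Translate → (-12, -3)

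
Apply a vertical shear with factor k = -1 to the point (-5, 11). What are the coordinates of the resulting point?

Shear matrix for vertical shear with factor k = -1:
[[1, 0], [-1, 1]]
Result: (-5, 11) → (-5, 16)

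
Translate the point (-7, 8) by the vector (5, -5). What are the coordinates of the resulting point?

Translation by (5, -5) (homogeneous matrix [[1, 0, 5], [0, 1, -5], [0, 0, 1]]):
x' = -7 + 5 = -2
y' = 8 + -5 = 3
Result: (-2, 3)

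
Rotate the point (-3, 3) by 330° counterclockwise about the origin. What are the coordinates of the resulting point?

Rotation matrix for 330°: [[cos 330°, -sin 330°], [sin 330°, cos 330°]] ≈ [[0.866025, 0.500000], [-0.500000, 0.866025]]
[[0.866025, 0.500000], [-0.500000, 0.866025]] × [-3, 3]ᵀ ≈ [-1.0981, 4.0981]ᵀ
Result: (-1.0981, 4.0981)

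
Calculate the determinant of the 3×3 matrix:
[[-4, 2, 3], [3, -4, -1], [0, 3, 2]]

Expansion along first row:
det = -4·det([[-4,-1],[3,2]]) - 2·det([[3,-1],[0,2]]) + 3·det([[3,-4],[0,3]])
    = -4·(-4·2 - -1·3) - 2·(3·2 - -1·0) + 3·(3·3 - -4·0)
    = -4·-5 - 2·6 + 3·9
    = 20 + -12 + 27 = 35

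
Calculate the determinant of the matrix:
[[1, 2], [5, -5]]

For a 2×2 matrix [[a, b], [c, d]], det = ad - bc
det = (1)(-5) - (2)(5) = -5 - 10 = -15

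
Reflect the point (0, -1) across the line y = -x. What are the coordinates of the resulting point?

Reflection across line y = -x: (0, -1) → (1, 0)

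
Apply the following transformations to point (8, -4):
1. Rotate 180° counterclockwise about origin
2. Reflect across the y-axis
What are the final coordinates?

Step 1: Rotate 180° → (-8, 4)
Step 2: Reflect across y-axis → (8, 4)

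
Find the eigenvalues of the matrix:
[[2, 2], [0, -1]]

Characteristic equation: det(A - λI) = 0
λ² - (trace)λ + (det) = 0
trace = 2 + -1 = 1, det = (2)(-1) - (2)(0) = -2
λ² - (1)λ + (-2) = 0
λ = (1 ± √((1)² - 4·(-2))) / 2 = (1 ± √9) / 2
Solving: λ = -1, 2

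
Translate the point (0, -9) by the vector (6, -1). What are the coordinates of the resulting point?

Translation by (6, -1) (homogeneous matrix [[1, 0, 6], [0, 1, -1], [0, 0, 1]]):
x' = 0 + 6 = 6
y' = -9 + -1 = -10
Result: (6, -10)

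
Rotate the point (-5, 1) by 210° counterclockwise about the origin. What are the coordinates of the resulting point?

Rotation matrix for 210°: [[cos 210°, -sin 210°], [sin 210°, cos 210°]] ≈ [[-0.866025, 0.500000], [-0.500000, -0.866025]]
[[-0.866025, 0.500000], [-0.500000, -0.866025]] × [-5, 1]ᵀ ≈ [4.8301, 1.6340]ᵀ
Result: (4.8301, 1.6340)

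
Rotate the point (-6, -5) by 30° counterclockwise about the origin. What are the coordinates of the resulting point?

Rotation matrix for 30°: [[cos 30°, -sin 30°], [sin 30°, cos 30°]] ≈ [[0.866025, -0.500000], [0.500000, 0.866025]]
[[0.866025, -0.500000], [0.500000, 0.866025]] × [-6, -5]ᵀ ≈ [-2.6962, -7.3301]ᵀ
Result: (-2.6962, -7.3301)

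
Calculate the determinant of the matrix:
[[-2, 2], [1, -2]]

For a 2×2 matrix [[a, b], [c, d]], det = ad - bc
det = (-2)(-2) - (2)(1) = 4 - 2 = 2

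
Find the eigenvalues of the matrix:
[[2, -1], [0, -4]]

Characteristic equation: det(A - λI) = 0
λ² - (trace)λ + (det) = 0
trace = 2 + -4 = -2, det = (2)(-4) - (-1)(0) = -8
λ² - (-2)λ + (-8) = 0
λ = (-2 ± √((-2)² - 4·(-8))) / 2 = (-2 ± √36) / 2
Solving: λ = -4, 2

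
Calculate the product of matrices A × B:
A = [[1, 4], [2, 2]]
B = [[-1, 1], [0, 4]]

Matrix multiplication:
C[0][0] = 1×-1 + 4×0 = -1
C[0][1] = 1×1 + 4×4 = 17
C[1][0] = 2×-1 + 2×0 = -2
C[1][1] = 2×1 + 2×4 = 10
Result: [[-1, 17], [-2, 10]]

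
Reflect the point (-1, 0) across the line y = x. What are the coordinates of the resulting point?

Reflection across line y = x: (-1, 0) → (0, -1)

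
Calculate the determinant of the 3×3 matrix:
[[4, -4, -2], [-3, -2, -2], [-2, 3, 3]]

Expansion along first row:
det = 4·det([[-2,-2],[3,3]]) - -4·det([[-3,-2],[-2,3]]) + -2·det([[-3,-2],[-2,3]])
    = 4·(-2·3 - -2·3) - -4·(-3·3 - -2·-2) + -2·(-3·3 - -2·-2)
    = 4·0 - -4·-13 + -2·-13
    = 0 + -52 + 26 = -26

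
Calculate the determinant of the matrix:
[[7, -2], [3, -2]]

For a 2×2 matrix [[a, b], [c, d]], det = ad - bc
det = (7)(-2) - (-2)(3) = -14 - -6 = -8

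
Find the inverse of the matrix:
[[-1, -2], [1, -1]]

For [[a,b],[c,d]], inverse = (1/det)·[[d,-b],[-c,a]]
det = (-1)(-1) - (-2)(1) = 1 - -2 = 3
Inverse = (1/3)·[[-1, 2], [-1, -1]]
= [[-1/3, 2/3], [-1/3, -1/3]]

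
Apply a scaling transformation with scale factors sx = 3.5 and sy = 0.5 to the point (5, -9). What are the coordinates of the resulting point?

Scaling matrix:
[[3.50, 0], [0, 0.50]]
Result: (5 × 3.5, -9 × 0.5) = (17.5, -4.5)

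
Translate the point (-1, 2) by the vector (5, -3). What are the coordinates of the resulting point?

Translation by (5, -3) (homogeneous matrix [[1, 0, 5], [0, 1, -3], [0, 0, 1]]):
x' = -1 + 5 = 4
y' = 2 + -3 = -1
Result: (4, -1)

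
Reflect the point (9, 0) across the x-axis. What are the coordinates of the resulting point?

Reflection across x-axis: (9, 0) → (9, 0)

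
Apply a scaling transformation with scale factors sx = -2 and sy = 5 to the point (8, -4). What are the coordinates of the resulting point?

Scaling matrix:
[[-2, 0], [0, 5]]
Result: (8 × -2, -4 × 5) = (-16, -20)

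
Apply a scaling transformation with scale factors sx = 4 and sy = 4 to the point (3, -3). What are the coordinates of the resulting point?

Scaling matrix:
[[4, 0], [0, 4]]
Result: (3 × 4, -3 × 4) = (12, -12)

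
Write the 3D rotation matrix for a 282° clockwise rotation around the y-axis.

Rotation matrix for clockwise 282° around y-axis:
A clockwise rotation by 282° is a counterclockwise rotation by -282°.
cos(-282°) = 0.2079, sin(-282°) = 0.9781
Result: [[0.2079, 0, 0.9781], [0, 1, 0], [-0.9781, 0, 0.2079]]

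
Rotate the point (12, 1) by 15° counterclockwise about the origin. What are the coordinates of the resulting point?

Rotation matrix for 15°: [[cos 15°, -sin 15°], [sin 15°, cos 15°]] ≈ [[0.965926, -0.258819], [0.258819, 0.965926]]
[[0.965926, -0.258819], [0.258819, 0.965926]] × [12, 1]ᵀ ≈ [11.3323, 4.0718]ᵀ
Result: (11.3323, 4.0718)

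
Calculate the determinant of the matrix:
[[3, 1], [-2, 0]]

For a 2×2 matrix [[a, b], [c, d]], det = ad - bc
det = (3)(0) - (1)(-2) = 0 - -2 = 2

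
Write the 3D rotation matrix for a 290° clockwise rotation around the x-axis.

Rotation matrix for clockwise 290° around x-axis:
A clockwise rotation by 290° is a counterclockwise rotation by -290°.
cos(-290°) = 0.3420, sin(-290°) = 0.9397
Result: [[1, 0, 0], [0, 0.3420, -0.9397], [0, 0.9397, 0.3420]]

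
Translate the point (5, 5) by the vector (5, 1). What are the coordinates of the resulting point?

Translation by (5, 1) (homogeneous matrix [[1, 0, 5], [0, 1, 1], [0, 0, 1]]):
x' = 5 + 5 = 10
y' = 5 + 1 = 6
Result: (10, 6)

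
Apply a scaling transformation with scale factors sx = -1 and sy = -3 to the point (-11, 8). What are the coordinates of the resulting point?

Scaling matrix:
[[-1, 0], [0, -3]]
Result: (-11 × -1, 8 × -3) = (11, -24)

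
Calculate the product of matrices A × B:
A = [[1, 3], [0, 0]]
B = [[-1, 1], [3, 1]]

Matrix multiplication:
C[0][0] = 1×-1 + 3×3 = 8
C[0][1] = 1×1 + 3×1 = 4
C[1][0] = 0×-1 + 0×3 = 0
C[1][1] = 0×1 + 0×1 = 0
Result: [[8, 4], [0, 0]]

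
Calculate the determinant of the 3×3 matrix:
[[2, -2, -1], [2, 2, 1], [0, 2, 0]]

Expansion along first row:
det = 2·det([[2,1],[2,0]]) - -2·det([[2,1],[0,0]]) + -1·det([[2,2],[0,2]])
    = 2·(2·0 - 1·2) - -2·(2·0 - 1·0) + -1·(2·2 - 2·0)
    = 2·-2 - -2·0 + -1·4
    = -4 + 0 + -4 = -8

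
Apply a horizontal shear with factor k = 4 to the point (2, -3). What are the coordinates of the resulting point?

Shear matrix for horizontal shear with factor k = 4:
[[1, 4], [0, 1]]
Result: (2, -3) → (-10, -3)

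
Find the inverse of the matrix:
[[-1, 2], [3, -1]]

For [[a,b],[c,d]], inverse = (1/det)·[[d,-b],[-c,a]]
det = (-1)(-1) - (2)(3) = 1 - 6 = -5
Inverse = (1/-5)·[[-1, -2], [-3, -1]]
= [[1/5, 2/5], [3/5, 1/5]]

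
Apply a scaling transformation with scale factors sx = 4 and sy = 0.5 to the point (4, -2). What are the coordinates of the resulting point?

Scaling matrix:
[[4, 0], [0, 0.50]]
Result: (4 × 4, -2 × 0.5) = (16, -1)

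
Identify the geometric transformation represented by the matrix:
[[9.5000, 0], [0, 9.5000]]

This matrix represents: uniform scaling by factor 9.5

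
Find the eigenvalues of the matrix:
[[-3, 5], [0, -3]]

Characteristic equation: det(A - λI) = 0
λ² - (trace)λ + (det) = 0
trace = -3 + -3 = -6, det = (-3)(-3) - (5)(0) = 9
λ² - (-6)λ + (9) = 0
λ = (-6 ± √((-6)² - 4·(9))) / 2 = (-6 ± √0) / 2
Solving: λ = -3, -3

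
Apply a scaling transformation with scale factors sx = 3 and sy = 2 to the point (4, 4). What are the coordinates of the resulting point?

Scaling matrix:
[[3, 0], [0, 2]]
Result: (4 × 3, 4 × 2) = (12, 8)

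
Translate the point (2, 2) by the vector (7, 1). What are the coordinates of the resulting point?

Translation by (7, 1) (homogeneous matrix [[1, 0, 7], [0, 1, 1], [0, 0, 1]]):
x' = 2 + 7 = 9
y' = 2 + 1 = 3
Result: (9, 3)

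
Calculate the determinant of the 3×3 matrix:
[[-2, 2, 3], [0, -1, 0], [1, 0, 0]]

Expansion along first row:
det = -2·det([[-1,0],[0,0]]) - 2·det([[0,0],[1,0]]) + 3·det([[0,-1],[1,0]])
    = -2·(-1·0 - 0·0) - 2·(0·0 - 0·1) + 3·(0·0 - -1·1)
    = -2·0 - 2·0 + 3·1
    = 0 + 0 + 3 = 3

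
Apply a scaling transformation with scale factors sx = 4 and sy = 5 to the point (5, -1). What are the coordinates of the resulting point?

Scaling matrix:
[[4, 0], [0, 5]]
Result: (5 × 4, -1 × 5) = (20, -5)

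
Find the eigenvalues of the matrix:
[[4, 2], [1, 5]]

Characteristic equation: det(A - λI) = 0
λ² - (trace)λ + (det) = 0
trace = 4 + 5 = 9, det = (4)(5) - (2)(1) = 18
λ² - (9)λ + (18) = 0
λ = (9 ± √((9)² - 4·(18))) / 2 = (9 ± √9) / 2
Solving: λ = 3, 6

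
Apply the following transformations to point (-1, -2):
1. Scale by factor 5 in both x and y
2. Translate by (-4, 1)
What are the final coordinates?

Step 1: Scale (-1, -2) by 5 → (-5, -10)
Step 2: Translate by (-4, 1) → (-9, -9)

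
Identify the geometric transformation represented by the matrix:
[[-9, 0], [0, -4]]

This matrix represents: non-uniform scaling by sx = -9, sy = -4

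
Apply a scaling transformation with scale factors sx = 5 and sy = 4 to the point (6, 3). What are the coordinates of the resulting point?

Scaling matrix:
[[5, 0], [0, 4]]
Result: (6 × 5, 3 × 4) = (30, 12)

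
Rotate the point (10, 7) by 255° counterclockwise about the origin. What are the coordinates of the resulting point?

Rotation matrix for 255°: [[cos 255°, -sin 255°], [sin 255°, cos 255°]] ≈ [[-0.258819, 0.965926], [-0.965926, -0.258819]]
[[-0.258819, 0.965926], [-0.965926, -0.258819]] × [10, 7]ᵀ ≈ [4.1733, -11.4710]ᵀ
Result: (4.1733, -11.4710)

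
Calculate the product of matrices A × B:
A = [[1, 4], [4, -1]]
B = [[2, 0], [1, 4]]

Matrix multiplication:
C[0][0] = 1×2 + 4×1 = 6
C[0][1] = 1×0 + 4×4 = 16
C[1][0] = 4×2 + -1×1 = 7
C[1][1] = 4×0 + -1×4 = -4
Result: [[6, 16], [7, -4]]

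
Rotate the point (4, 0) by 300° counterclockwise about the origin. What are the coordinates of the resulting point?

Rotation matrix for 300°: [[cos 300°, -sin 300°], [sin 300°, cos 300°]] ≈ [[0.500000, 0.866025], [-0.866025, 0.500000]]
[[0.500000, 0.866025], [-0.866025, 0.500000]] × [4, 0]ᵀ ≈ [2, -3.4641]ᵀ
Result: (2, -3.4641)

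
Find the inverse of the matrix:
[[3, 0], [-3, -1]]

For [[a,b],[c,d]], inverse = (1/det)·[[d,-b],[-c,a]]
det = (3)(-1) - (0)(-3) = -3 - 0 = -3
Inverse = (1/-3)·[[-1, 0], [3, 3]]
= [[1/3, 0], [-1, -1]]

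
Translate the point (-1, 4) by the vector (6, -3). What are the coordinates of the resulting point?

Translation by (6, -3) (homogeneous matrix [[1, 0, 6], [0, 1, -3], [0, 0, 1]]):
x' = -1 + 6 = 5
y' = 4 + -3 = 1
Result: (5, 1)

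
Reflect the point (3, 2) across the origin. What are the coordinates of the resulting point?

Reflection across origin: (3, 2) → (-3, -2)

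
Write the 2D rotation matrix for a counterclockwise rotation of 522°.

Rotation matrix formula: [[cos θ, -sin θ], [sin θ, cos θ]]
For θ = 522°:
cos(522°) = -0.9511
sin(522°) = 0.3090
Result: [[-0.9511, -0.3090], [0.3090, -0.9511]]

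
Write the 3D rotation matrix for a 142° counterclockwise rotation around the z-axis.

Rotation matrix for counterclockwise 142° around z-axis:
cos(142°) = -0.7880, sin(142°) = 0.6157
Result: [[-0.7880, -0.6157, 0], [0.6157, -0.7880, 0], [0, 0, 1]]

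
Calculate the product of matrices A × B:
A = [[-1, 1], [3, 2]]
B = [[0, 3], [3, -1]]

Matrix multiplication:
C[0][0] = -1×0 + 1×3 = 3
C[0][1] = -1×3 + 1×-1 = -4
C[1][0] = 3×0 + 2×3 = 6
C[1][1] = 3×3 + 2×-1 = 7
Result: [[3, -4], [6, 7]]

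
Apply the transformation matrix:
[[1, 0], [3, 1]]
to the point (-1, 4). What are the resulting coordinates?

Matrix multiplication:
[[1, 0], [3, 1]] × [-1, 4]ᵀ
= [(1)(-1) + (0)(4), (3)(-1) + (1)(4)]ᵀ
= [-1, 1]ᵀ
Result: (-1, 1)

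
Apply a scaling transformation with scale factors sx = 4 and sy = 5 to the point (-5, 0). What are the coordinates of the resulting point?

Scaling matrix:
[[4, 0], [0, 5]]
Result: (-5 × 4, 0 × 5) = (-20, 0)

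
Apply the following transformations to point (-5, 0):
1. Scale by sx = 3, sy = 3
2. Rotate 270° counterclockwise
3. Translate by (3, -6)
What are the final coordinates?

Step 1: Scale → (-15, 0)
Step 2: Rotate 270° → (0, 15)
Step 3: Translate → (3, 9)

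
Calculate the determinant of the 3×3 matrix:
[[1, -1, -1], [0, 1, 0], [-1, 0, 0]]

Expansion along first row:
det = 1·det([[1,0],[0,0]]) - -1·det([[0,0],[-1,0]]) + -1·det([[0,1],[-1,0]])
    = 1·(1·0 - 0·0) - -1·(0·0 - 0·-1) + -1·(0·0 - 1·-1)
    = 1·0 - -1·0 + -1·1
    = 0 + 0 + -1 = -1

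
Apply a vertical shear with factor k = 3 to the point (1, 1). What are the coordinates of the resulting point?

Shear matrix for vertical shear with factor k = 3:
[[1, 0], [3, 1]]
Result: (1, 1) → (1, 4)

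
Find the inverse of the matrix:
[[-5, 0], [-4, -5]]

For [[a,b],[c,d]], inverse = (1/det)·[[d,-b],[-c,a]]
det = (-5)(-5) - (0)(-4) = 25 - 0 = 25
Inverse = (1/25)·[[-5, 0], [4, -5]]
= [[-1/5, 0], [4/25, -1/5]]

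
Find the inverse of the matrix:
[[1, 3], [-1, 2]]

For [[a,b],[c,d]], inverse = (1/det)·[[d,-b],[-c,a]]
det = (1)(2) - (3)(-1) = 2 - -3 = 5
Inverse = (1/5)·[[2, -3], [1, 1]]
= [[2/5, -3/5], [1/5, 1/5]]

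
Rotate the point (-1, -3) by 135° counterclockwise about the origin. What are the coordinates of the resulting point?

Rotation matrix for 135°: [[cos 135°, -sin 135°], [sin 135°, cos 135°]] ≈ [[-0.707107, -0.707107], [0.707107, -0.707107]]
[[-0.707107, -0.707107], [0.707107, -0.707107]] × [-1, -3]ᵀ ≈ [2.8284, 1.4142]ᵀ
Result: (2.8284, 1.4142)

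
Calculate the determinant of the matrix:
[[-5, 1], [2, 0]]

For a 2×2 matrix [[a, b], [c, d]], det = ad - bc
det = (-5)(0) - (1)(2) = 0 - 2 = -2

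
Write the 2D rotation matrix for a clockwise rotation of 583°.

Rotation matrix formula: [[cos θ, -sin θ], [sin θ, cos θ]]
A clockwise rotation by 583° is equivalent to a counterclockwise rotation by -583°.
For θ = -583°:
cos(-583°) = -0.7314
sin(-583°) = 0.6820
Result: [[-0.7314, -0.6820], [0.6820, -0.7314]]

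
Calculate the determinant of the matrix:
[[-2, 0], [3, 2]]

For a 2×2 matrix [[a, b], [c, d]], det = ad - bc
det = (-2)(2) - (0)(3) = -4 - 0 = -4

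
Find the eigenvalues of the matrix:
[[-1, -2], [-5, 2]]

Characteristic equation: det(A - λI) = 0
λ² - (trace)λ + (det) = 0
trace = -1 + 2 = 1, det = (-1)(2) - (-2)(-5) = -12
λ² - (1)λ + (-12) = 0
λ = (1 ± √((1)² - 4·(-12))) / 2 = (1 ± √49) / 2
Solving: λ = -3, 4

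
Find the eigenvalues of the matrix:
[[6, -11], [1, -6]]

Characteristic equation: det(A - λI) = 0
λ² - (trace)λ + (det) = 0
trace = 6 + -6 = 0, det = (6)(-6) - (-11)(1) = -25
λ² - (0)λ + (-25) = 0
λ = (0 ± √((0)² - 4·(-25))) / 2 = (0 ± √100) / 2
Solving: λ = -5, 5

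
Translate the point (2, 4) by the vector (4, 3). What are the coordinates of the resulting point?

Translation by (4, 3) (homogeneous matrix [[1, 0, 4], [0, 1, 3], [0, 0, 1]]):
x' = 2 + 4 = 6
y' = 4 + 3 = 7
Result: (6, 7)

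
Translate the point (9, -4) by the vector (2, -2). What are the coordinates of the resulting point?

Translation by (2, -2) (homogeneous matrix [[1, 0, 2], [0, 1, -2], [0, 0, 1]]):
x' = 9 + 2 = 11
y' = -4 + -2 = -6
Result: (11, -6)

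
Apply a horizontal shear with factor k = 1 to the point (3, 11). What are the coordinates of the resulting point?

Shear matrix for horizontal shear with factor k = 1:
[[1, 1], [0, 1]]
Result: (3, 11) → (14, 11)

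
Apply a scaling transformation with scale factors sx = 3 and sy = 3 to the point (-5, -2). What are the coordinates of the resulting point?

Scaling matrix:
[[3, 0], [0, 3]]
Result: (-5 × 3, -2 × 3) = (-15, -6)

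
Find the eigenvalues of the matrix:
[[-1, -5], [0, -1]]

Characteristic equation: det(A - λI) = 0
λ² - (trace)λ + (det) = 0
trace = -1 + -1 = -2, det = (-1)(-1) - (-5)(0) = 1
λ² - (-2)λ + (1) = 0
λ = (-2 ± √((-2)² - 4·(1))) / 2 = (-2 ± √0) / 2
Solving: λ = -1, -1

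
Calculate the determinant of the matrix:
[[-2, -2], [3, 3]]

For a 2×2 matrix [[a, b], [c, d]], det = ad - bc
det = (-2)(3) - (-2)(3) = -6 - -6 = 0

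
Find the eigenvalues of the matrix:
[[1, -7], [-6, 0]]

Characteristic equation: det(A - λI) = 0
λ² - (trace)λ + (det) = 0
trace = 1 + 0 = 1, det = (1)(0) - (-7)(-6) = -42
λ² - (1)λ + (-42) = 0
λ = (1 ± √((1)² - 4·(-42))) / 2 = (1 ± √169) / 2
Solving: λ = -6, 7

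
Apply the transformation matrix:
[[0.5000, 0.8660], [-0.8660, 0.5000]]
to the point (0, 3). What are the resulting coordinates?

Matrix multiplication:
[[0.5000, 0.8660], [-0.8660, 0.5000]] × [0, 3]ᵀ
= [(0.5000)(0) + (0.8660)(3), (-0.8660)(0) + (0.5000)(3)]ᵀ
= [2.5980, 1.5000]ᵀ
Result: (2.5980, 1.5000)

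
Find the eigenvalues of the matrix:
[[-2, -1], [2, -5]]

Characteristic equation: det(A - λI) = 0
λ² - (trace)λ + (det) = 0
trace = -2 + -5 = -7, det = (-2)(-5) - (-1)(2) = 12
λ² - (-7)λ + (12) = 0
λ = (-7 ± √((-7)² - 4·(12))) / 2 = (-7 ± √1) / 2
Solving: λ = -4, -3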